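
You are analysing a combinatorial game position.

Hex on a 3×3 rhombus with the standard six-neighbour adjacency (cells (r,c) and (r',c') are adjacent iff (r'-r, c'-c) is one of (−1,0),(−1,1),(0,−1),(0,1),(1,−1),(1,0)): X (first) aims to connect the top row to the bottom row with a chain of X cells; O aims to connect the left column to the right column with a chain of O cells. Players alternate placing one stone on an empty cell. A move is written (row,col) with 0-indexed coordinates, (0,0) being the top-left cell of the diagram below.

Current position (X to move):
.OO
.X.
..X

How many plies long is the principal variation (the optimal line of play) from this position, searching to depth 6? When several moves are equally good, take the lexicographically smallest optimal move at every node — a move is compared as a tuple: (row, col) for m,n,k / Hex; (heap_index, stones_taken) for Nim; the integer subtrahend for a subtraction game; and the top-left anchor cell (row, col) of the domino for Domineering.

[.OO/.X./..X] X move#1: (0,0):-1/XOO/.X./..X*, (1,0):-1/.OO/XX./..X, (1,2):-1/.OO/.XX/..X, (2,0):-1/.OO/.X./X.X, (2,1):-1/.OO/.X./.XX
[XOO/.X./..X] O move#2: (1,0):+1/XOO/OX./..X*, (1,2):-1/XOO/.XO/..X, (2,0):-1/XOO/.X./O.X, (2,1):-1/XOO/.X./.OX
[XOO/OX./..X] end (terminal -1, X#3); searched .OO/.X./..X to 6

PV length from [.OO/.X./..X]: 2 plies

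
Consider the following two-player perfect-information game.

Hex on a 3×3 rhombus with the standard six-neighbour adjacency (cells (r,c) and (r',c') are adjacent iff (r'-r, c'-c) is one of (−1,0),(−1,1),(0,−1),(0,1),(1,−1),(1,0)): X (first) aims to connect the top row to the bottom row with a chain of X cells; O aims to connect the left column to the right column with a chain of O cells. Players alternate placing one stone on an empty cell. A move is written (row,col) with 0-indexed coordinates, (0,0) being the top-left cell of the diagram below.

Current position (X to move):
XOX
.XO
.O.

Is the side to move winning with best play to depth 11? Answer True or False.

X winning at [XOX/.XO/.O.]: True

ply 1, X at XOX/.XO/.O. | (1,0)=-1→XOX/XXO/.O.; (2,0)=+1→XOX/.XO/XO.*; (2,2)=-1→XOX/.XO/.OX
ply 2: XOX/.XO/XO. is terminal -1 (O); from XOX/.XO/.O. depth 11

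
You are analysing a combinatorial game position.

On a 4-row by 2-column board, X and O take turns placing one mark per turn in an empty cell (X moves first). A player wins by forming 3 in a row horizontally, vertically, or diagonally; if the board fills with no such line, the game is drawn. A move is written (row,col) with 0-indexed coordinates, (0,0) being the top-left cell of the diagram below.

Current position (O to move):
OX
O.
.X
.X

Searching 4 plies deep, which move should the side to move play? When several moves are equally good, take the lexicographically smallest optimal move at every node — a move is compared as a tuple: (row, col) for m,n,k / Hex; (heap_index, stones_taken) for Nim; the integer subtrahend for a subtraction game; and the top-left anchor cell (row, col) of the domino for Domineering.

p1 O@[OX/O./.X/.X]: (1,1)[OX/OO/.X/.X]+0 (2,0)[OX/O./OX/.X]+1* (3,0)[OX/O./.X/OX]-1
p2 X@[OX/O./OX/.X] terminal -1; root [OX/O./.X/.X] d4

O's best at [OX/O./.X/.X]: (2,0)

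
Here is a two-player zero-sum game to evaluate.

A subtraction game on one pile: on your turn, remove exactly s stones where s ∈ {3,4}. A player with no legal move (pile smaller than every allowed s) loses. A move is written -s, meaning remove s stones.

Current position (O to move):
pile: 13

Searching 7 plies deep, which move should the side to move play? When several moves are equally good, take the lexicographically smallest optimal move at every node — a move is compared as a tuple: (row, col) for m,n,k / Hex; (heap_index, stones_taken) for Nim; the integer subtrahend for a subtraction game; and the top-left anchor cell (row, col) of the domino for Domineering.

O's best at [13]: -4

p1 O@[13]: -3[10]-1 -4[9]+1*
p2 X@[9]: -3[6]-1* -4[5]-1
p3 O@[6]: -3[3]-1 -4[2]+1*
p4 X@[2] terminal -1; root [13] d7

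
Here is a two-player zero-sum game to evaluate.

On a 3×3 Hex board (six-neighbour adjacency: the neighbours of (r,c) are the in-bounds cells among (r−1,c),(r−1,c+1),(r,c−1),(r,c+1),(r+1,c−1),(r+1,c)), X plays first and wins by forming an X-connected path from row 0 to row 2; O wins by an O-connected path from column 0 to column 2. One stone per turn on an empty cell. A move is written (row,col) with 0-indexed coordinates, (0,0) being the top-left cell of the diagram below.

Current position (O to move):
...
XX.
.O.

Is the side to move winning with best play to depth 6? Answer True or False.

[.../XX./.O.] O move#1: (0,0):-1/O../XX./.O., (0,1):-1/.O./XX./.O., (0,2):-1/..O/XX./.O., (1,2):-1/.../XXO/.O., (2,0):+1/.../XX./OO.*, (2,2):-1/.../XX./.OO
[.../XX./OO.] X move#2: (0,0):-1/X../XX./OO.*, (0,1):-1/.X./XX./OO., (0,2):-1/..X/XX./OO., (1,2):-1/.../XXX/OO., (2,2):-1/.../XX./OOX
[X../XX./OO.] O move#3: (0,1):+1/XO./XX./OO.*, (0,2):+1/X.O/XX./OO., (1,2):+1/X../XXO/OO., (2,2):+1/X../XX./OOO
[XO./XX./OO.] X move#4: (0,2):-1/XOX/XX./OO.*, (1,2):-1/XO./XXX/OO., (2,2):-1/XO./XX./OOX
[XOX/XX./OO.] O move#5: (1,2):+1/XOX/XXO/OO.*, (2,2):+1/XOX/XX./OOO
[XOX/XXO/OO.] end (terminal -1, X#6); searched .../XX./.O. to 6

O winning at [.../XX./.O.]: True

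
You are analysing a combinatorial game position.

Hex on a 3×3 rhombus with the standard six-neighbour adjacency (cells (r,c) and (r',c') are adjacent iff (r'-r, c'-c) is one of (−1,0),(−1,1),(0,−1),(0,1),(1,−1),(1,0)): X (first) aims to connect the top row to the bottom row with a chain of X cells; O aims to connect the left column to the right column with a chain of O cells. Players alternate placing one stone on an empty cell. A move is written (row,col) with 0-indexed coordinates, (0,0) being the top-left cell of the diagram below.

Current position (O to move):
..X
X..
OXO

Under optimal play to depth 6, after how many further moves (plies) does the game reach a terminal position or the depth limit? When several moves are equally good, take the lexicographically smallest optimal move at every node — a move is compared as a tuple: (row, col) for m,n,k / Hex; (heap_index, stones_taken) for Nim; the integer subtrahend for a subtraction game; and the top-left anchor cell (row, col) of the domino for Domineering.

PV length from [..X/X../OXO]: 4 plies

p1 O@[..X/X../OXO]: (0,0)[O.X/X../OXO]-1* (0,1)[.OX/X../OXO]-1 (1,1)[..X/XO./OXO]-1 (1,2)[..X/X.O/OXO]-1
p2 X@[O.X/X../OXO]: (0,1)[OXX/X../OXO]+1* (1,1)[O.X/XX./OXO]+1 (1,2)[O.X/X.X/OXO]+1
p3 O@[OXX/X../OXO]: (1,1)[OXX/XO./OXO]-1* (1,2)[OXX/X.O/OXO]-1
p4 X@[OXX/XO./OXO]: (1,2)[OXX/XOX/OXO]+1*
p5 O@[OXX/XOX/OXO] terminal -1; root [..X/X../OXO] d6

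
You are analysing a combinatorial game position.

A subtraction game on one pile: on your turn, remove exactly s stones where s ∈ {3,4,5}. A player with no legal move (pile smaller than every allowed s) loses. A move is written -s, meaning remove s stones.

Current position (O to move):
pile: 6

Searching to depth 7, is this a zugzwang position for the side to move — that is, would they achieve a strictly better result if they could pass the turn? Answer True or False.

ply 1, O at 6 | -3=-1→3; -4=+1→2*; -5=+1→1
ply 2: 2 is terminal -1 (X); from 6 depth 7
suppose O passes — search the same position with X to move:
pass> ply 1, X at 6 | -3=-1→3; -4=+1→2*; -5=+1→1
pass> ply 2: 2 is terminal -1 (O); from 6 depth 7
for O: play +1, pass -1

zugzwang(6, O) = False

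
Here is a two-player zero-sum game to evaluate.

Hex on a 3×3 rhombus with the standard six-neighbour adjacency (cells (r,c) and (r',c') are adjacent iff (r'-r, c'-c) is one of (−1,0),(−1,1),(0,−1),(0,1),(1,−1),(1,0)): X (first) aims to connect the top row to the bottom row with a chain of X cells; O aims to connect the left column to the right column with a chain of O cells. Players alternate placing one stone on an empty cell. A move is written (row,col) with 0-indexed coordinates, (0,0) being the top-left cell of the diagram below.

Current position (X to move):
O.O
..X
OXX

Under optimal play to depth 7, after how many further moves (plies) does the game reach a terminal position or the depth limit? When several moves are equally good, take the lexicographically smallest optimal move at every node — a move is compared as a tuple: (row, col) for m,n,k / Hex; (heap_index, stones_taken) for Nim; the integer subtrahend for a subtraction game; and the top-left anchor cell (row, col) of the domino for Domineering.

PV length from [O.O/..X/OXX]: 2 plies

ply 1, X at O.O/..X/OXX | (0,1)=-1→OXO/..X/OXX*; (1,0)=-1→O.O/X.X/OXX; (1,1)=-1→O.O/.XX/OXX
ply 2, O at OXO/..X/OXX | (1,0)=-1→OXO/O.X/OXX; (1,1)=+1→OXO/.OX/OXX*
ply 3: OXO/.OX/OXX is terminal -1 (X); from O.O/..X/OXX depth 7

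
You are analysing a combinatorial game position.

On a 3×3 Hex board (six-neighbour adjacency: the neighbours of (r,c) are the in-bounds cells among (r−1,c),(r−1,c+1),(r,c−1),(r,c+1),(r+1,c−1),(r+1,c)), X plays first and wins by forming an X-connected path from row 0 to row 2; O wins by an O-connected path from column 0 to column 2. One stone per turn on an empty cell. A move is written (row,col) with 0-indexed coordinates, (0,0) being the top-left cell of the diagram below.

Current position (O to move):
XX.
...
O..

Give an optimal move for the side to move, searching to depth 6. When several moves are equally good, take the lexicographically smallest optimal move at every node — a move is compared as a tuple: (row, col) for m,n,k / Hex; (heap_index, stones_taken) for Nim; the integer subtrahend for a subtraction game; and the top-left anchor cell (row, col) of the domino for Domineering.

[XX./.../O..] O move#1: (0,2):+1/XXO/.../O..*, (1,0):-1/XX./O../O.., (1,1):+1/XX./.O./O.., (1,2):+1/XX./..O/O.., (2,1):+1/XX./.../OO., (2,2):+1/XX./.../O.O
[XXO/.../O..] X move#2: (1,0):-1/XXO/X../O..*, (1,1):-1/XXO/.X./O.., (1,2):-1/XXO/..X/O.., (2,1):-1/XXO/.../OX., (2,2):-1/XXO/.../O.X
[XXO/X../O..] O move#3: (1,1):+1/XXO/XO./O..*, (1,2):+1/XXO/X.O/O.., (2,1):+1/XXO/X../OO., (2,2):+1/XXO/X../O.O
[XXO/XO./O..] end (terminal -1, X#4); searched XX./.../O.. to 6

O's best at [XX./.../O..]: (0,2)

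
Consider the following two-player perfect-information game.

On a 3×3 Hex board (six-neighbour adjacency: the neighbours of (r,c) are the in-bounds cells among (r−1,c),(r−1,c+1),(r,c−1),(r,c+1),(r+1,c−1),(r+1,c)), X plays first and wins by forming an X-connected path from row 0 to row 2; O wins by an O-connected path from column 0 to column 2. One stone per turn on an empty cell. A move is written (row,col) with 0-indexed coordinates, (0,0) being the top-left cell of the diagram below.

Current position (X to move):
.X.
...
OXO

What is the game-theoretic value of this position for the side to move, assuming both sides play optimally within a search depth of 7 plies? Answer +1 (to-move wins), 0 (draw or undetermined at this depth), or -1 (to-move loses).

p1 X@[.X./.../OXO]: (0,0)[XX./.../OXO]-1 (0,2)[.XX/.../OXO]+1* (1,0)[.X./X../OXO]-1 (1,1)[.X./.X./OXO]+1 (1,2)[.X./..X/OXO]+1
p2 O@[.XX/.../OXO]: (0,0)[OXX/.../OXO]-1* (1,0)[.XX/O../OXO]-1 (1,1)[.XX/.O./OXO]-1 (1,2)[.XX/..O/OXO]-1
p3 X@[OXX/.../OXO]: (1,0)[OXX/X../OXO]+1* (1,1)[OXX/.X./OXO]+1 (1,2)[OXX/..X/OXO]+1
p4 O@[OXX/X../OXO]: (1,1)[OXX/XO./OXO]-1* (1,2)[OXX/X.O/OXO]-1
p5 X@[OXX/XO./OXO]: (1,2)[OXX/XOX/OXO]+1*
p6 O@[OXX/XOX/OXO] terminal -1; root [.X./.../OXO] d7

value(.X./.../OXO, X) = +1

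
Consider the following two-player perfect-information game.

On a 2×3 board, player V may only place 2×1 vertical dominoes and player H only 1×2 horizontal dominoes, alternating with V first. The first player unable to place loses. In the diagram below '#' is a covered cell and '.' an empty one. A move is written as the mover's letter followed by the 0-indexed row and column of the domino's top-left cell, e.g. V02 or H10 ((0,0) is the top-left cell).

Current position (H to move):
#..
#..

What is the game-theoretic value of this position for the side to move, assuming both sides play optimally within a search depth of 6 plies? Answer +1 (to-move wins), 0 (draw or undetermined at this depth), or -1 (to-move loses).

ply 1, H at #../#.. | H01=+1→###/#..*; H11=+1→#../###
ply 2: ###/#.. is terminal -1 (V); from #../#.. depth 6

value(#../#.., H) = +1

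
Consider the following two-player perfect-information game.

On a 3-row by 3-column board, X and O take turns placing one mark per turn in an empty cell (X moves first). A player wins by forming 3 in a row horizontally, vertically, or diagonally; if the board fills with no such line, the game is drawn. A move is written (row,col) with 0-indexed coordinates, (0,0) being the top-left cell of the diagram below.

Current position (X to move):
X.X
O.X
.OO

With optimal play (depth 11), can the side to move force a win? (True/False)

X winning at [X.X/O.X/.OO]: True

[X.X/O.X/.OO] X move#1: (0,1):+1/XXX/O.X/.OO*, (1,1):-1/X.X/OXX/.OO, (2,0):+1/X.X/O.X/XOO
[XXX/O.X/.OO] end (terminal -1, O#2); searched X.X/O.X/.OO to 11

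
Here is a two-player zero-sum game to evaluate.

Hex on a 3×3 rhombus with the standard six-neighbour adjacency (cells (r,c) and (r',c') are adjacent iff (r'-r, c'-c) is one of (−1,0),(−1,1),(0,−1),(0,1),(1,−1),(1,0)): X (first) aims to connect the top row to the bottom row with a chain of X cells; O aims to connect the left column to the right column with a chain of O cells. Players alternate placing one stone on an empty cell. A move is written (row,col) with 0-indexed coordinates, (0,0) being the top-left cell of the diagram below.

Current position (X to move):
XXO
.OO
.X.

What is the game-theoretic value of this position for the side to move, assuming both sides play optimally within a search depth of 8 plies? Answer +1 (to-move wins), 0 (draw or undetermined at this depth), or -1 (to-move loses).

value(XXO/.OO/.X., X) = -1

ply 1, X at XXO/.OO/.X. | (1,0)=-1→XXO/XOO/.X.*; (2,0)=-1→XXO/.OO/XX.; (2,2)=-1→XXO/.OO/.XX
ply 2, O at XXO/XOO/.X. | (2,0)=+1→XXO/XOO/OX.*; (2,2)=-1→XXO/XOO/.XO
ply 3: XXO/XOO/OX. is terminal -1 (X); from XXO/.OO/.X. depth 8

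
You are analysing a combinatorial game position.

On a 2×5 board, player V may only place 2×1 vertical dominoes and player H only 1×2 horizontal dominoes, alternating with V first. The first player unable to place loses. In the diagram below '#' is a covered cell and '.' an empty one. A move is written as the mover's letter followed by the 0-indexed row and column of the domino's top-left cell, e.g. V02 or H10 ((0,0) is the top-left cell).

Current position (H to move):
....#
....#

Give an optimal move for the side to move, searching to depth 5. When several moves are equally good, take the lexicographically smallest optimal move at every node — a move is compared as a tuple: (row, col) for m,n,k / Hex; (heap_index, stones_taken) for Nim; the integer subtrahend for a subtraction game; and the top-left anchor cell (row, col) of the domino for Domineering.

H's best at [....#/....#]: H01

[....#/....#] H move#1: H00:-1/##..#/....#, H01:+1/.##.#/....#*, H02:-1/..###/....#, H10:-1/....#/##..#, H11:+1/....#/.##.#, H12:-1/....#/..###
[.##.#/....#] V move#2: V00:-1/###.#/#...#*, V03:-1/.####/...##
[###.#/#...#] H move#3: H11:-1/###.#/###.#, H12:+1/###.#/#.###*
[###.#/#.###] end (terminal -1, V#4); searched ....#/....# to 5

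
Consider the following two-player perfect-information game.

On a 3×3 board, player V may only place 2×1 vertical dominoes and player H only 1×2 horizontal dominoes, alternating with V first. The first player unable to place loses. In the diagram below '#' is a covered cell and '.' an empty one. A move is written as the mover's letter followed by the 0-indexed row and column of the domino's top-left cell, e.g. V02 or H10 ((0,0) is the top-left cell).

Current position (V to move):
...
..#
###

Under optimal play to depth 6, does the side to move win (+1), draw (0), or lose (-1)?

value(.../..#/###, V) = +1

[.../..#/###] V move#1: V00:-1/#../#.#/###, V01:+1/.#./.##/###*
[.#./.##/###] end (terminal -1, H#2); searched .../..#/### to 6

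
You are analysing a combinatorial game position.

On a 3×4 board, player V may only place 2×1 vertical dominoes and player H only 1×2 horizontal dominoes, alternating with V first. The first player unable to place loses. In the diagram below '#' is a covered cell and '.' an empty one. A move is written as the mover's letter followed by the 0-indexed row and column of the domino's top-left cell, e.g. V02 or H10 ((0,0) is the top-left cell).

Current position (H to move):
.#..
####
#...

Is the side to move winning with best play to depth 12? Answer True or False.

H winning at [.#../####/#...]: True

p1 H@[.#../####/#...]: H02[.###/####/#...]+1* H21[.#../####/###.]+1 H22[.#../####/#.##]+1
p2 V@[.###/####/#...] terminal -1; root [.#../####/#...] d12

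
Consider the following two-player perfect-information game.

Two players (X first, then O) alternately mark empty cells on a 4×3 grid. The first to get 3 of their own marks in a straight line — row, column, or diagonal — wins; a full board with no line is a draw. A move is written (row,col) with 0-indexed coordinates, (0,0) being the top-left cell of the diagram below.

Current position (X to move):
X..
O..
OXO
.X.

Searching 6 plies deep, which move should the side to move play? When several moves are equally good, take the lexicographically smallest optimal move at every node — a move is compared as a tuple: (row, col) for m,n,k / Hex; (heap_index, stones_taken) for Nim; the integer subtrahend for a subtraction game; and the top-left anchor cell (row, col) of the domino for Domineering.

X's best at [X../O../OXO/.X.]: (1,1)

p1 X@[X../O../OXO/.X.]: (0,1)[XX./O../OXO/.X.]-1 (0,2)[X.X/O../OXO/.X.]-1 (1,1)[X../OX./OXO/.X.]+1* (1,2)[X../O.X/OXO/.X.]-1 (3,0)[X../O../OXO/XX.]+1 (3,2)[X../O../OXO/.XX]-1
p2 O@[X../OX./OXO/.X.] terminal -1; root [X../O../OXO/.X.] d6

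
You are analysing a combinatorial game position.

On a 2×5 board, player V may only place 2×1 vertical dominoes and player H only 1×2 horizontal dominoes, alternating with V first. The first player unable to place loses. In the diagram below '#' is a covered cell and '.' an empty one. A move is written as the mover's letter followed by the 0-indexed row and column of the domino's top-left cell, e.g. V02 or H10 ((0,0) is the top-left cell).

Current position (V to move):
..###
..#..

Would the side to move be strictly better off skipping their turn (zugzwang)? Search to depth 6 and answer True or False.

zugzwang(..###/..#.., V) = False

ply 1, V at ..###/..#.. | V00=+1→#.###/#.#..*; V01=+1→.####/.##..
ply 2, H at #.###/#.#.. | H13=-1→#.###/#.###*
ply 3, V at #.###/#.### | V01=+1→#####/#####*
ply 4: #####/##### is terminal -1 (H); from ..###/..#.. depth 6
if V skipped the turn, H would face:
~ ply 1, H at ..###/..#.. | H00=+1→#####/..#..*; H10=+1→..###/###..; H13=-1→..###/..###
~ ply 2: #####/..#.. is terminal -1 (V); from ..###/..#.. depth 6
compare (V): move=+1 vs pass=-1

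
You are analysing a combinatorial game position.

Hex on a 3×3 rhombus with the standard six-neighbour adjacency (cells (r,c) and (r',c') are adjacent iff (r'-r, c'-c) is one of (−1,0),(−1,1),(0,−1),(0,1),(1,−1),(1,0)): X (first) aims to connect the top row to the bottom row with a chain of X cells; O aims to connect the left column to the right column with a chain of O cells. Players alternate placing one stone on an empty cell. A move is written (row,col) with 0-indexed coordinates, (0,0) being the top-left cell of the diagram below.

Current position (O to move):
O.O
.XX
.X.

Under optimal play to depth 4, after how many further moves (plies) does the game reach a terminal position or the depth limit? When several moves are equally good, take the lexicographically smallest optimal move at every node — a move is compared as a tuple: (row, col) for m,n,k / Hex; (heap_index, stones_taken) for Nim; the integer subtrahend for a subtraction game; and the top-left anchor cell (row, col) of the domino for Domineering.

ply 1, O at O.O/.XX/.X. | (0,1)=+1→OOO/.XX/.X.*; (1,0)=-1→O.O/OXX/.X.; (2,0)=-1→O.O/.XX/OX.; (2,2)=-1→O.O/.XX/.XO
ply 2: OOO/.XX/.X. is terminal -1 (X); from O.O/.XX/.X. depth 4

PV length from [O.O/.XX/.X.]: 1 ply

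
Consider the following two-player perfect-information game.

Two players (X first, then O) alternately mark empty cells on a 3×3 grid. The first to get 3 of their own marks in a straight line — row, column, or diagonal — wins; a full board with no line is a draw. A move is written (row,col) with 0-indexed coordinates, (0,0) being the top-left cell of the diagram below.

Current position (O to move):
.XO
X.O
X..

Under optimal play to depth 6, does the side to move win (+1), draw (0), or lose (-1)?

[.XO/X.O/X..] O move#1: (0,0):+0/OXO/X.O/X.., (1,1):-1/.XO/XOO/X.., (2,1):-1/.XO/X.O/XO., (2,2):+1/.XO/X.O/X.O*
[.XO/X.O/X.O] end (terminal -1, X#2); searched .XO/X.O/X.. to 6

value(.XO/X.O/X.., O) = +1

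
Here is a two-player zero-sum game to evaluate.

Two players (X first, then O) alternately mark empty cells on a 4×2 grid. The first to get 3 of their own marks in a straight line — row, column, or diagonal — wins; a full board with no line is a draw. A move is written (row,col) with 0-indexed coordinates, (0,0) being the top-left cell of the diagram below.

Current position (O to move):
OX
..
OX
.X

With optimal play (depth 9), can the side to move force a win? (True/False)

O winning at [OX/../OX/.X]: True

p1 O@[OX/../OX/.X]: (1,0)[OX/O./OX/.X]+1* (1,1)[OX/.O/OX/.X]+0 (3,0)[OX/../OX/OX]-1
p2 X@[OX/O./OX/.X] terminal -1; root [OX/../OX/.X] d9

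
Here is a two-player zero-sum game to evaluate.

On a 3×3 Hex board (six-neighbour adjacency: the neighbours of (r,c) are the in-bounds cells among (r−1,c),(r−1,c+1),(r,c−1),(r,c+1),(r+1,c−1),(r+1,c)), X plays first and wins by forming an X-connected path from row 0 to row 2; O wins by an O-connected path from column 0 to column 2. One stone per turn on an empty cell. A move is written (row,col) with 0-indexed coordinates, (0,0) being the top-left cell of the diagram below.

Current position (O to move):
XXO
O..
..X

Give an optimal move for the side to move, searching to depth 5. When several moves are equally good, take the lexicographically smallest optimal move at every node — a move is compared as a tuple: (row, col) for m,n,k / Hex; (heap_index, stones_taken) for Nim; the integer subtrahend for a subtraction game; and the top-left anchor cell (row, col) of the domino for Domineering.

O's best at [XXO/O../..X]: (1,1)

p1 O@[XXO/O../..X]: (1,1)[XXO/OO./..X]+1* (1,2)[XXO/O.O/..X]-1 (2,0)[XXO/O../O.X]-1 (2,1)[XXO/O../.OX]-1
p2 X@[XXO/OO./..X] terminal -1; root [XXO/O../..X] d5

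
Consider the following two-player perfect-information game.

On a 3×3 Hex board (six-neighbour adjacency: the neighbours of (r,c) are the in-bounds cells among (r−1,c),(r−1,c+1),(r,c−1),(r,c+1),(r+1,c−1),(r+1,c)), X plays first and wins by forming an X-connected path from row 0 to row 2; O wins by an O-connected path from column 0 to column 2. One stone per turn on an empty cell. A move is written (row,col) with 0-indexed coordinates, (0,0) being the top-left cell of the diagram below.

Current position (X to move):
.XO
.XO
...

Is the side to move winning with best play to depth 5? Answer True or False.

p1 X@[.XO/.XO/...]: (0,0)[XXO/.XO/...]+1* (1,0)[.XO/XXO/...]+1 (2,0)[.XO/.XO/X..]+1 (2,1)[.XO/.XO/.X.]+1 (2,2)[.XO/.XO/..X]+1
p2 O@[XXO/.XO/...]: (1,0)[XXO/OXO/...]-1* (2,0)[XXO/.XO/O..]-1 (2,1)[XXO/.XO/.O.]-1 (2,2)[XXO/.XO/..O]-1
p3 X@[XXO/OXO/...]: (2,0)[XXO/OXO/X..]+1* (2,1)[XXO/OXO/.X.]+1 (2,2)[XXO/OXO/..X]+1
p4 O@[XXO/OXO/X..] terminal -1; root [.XO/.XO/...] d5

X winning at [.XO/.XO/...]: True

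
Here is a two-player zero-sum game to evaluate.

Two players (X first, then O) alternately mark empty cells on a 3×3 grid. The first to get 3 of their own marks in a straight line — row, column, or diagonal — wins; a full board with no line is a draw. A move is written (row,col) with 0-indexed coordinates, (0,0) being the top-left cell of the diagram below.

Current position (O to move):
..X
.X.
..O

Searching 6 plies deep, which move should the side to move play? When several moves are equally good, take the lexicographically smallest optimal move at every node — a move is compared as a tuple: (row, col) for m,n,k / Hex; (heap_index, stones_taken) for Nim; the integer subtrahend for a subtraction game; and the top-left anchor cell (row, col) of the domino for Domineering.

[..X/.X./..O] O move#1: (0,0):-1/O.X/.X./..O, (0,1):-1/.OX/.X./..O, (1,0):-1/..X/OX./..O, (1,2):-1/..X/.XO/..O, (2,0):+0/..X/.X./O.O*, (2,1):-1/..X/.X./.OO
[..X/.X./O.O] X move#2: (0,0):-1/X.X/.X./O.O, (0,1):-1/.XX/.X./O.O, (1,0):-1/..X/XX./O.O, (1,2):-1/..X/.XX/O.O, (2,1):+0/..X/.X./OXO*
[..X/.X./OXO] O move#3: (0,0):-1/O.X/.X./OXO, (0,1):+0/.OX/.X./OXO*, (1,0):-1/..X/OX./OXO, (1,2):-1/..X/.XO/OXO
[.OX/.X./OXO] X move#4: (0,0):+0/XOX/.X./OXO*, (1,0):+0/.OX/XX./OXO, (1,2):+0/.OX/.XX/OXO
[XOX/.X./OXO] O move#5: (1,0):+0/XOX/OX./OXO*, (1,2):+0/XOX/.XO/OXO
[XOX/OX./OXO] X move#6: (1,2):+0/XOX/OXX/OXO*
[XOX/OXX/OXO] end (terminal +0, O#7); searched ..X/.X./..O to 6

O's best at [..X/.X./..O]: (2,0)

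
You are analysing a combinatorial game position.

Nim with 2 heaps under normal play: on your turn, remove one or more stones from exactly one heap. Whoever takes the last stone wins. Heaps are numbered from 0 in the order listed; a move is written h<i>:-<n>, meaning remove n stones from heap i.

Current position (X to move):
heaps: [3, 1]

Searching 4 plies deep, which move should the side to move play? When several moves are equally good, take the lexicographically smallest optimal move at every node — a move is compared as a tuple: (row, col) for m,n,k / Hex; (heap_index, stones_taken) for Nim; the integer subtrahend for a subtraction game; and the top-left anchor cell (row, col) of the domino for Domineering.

X's best at [(3,1)]: h0:-2

p1 X@[(3,1)]: h0:-1[(2,1)]-1 h0:-2[(1,1)]+1* h0:-3[(0,1)]-1 h1:-1[(3,0)]-1
p2 O@[(1,1)]: h0:-1[(0,1)]-1* h1:-1[(1,0)]-1
p3 X@[(0,1)]: h1:-1[(0,0)]+1*
p4 O@[(0,0)] terminal -1; root [(3,1)] d4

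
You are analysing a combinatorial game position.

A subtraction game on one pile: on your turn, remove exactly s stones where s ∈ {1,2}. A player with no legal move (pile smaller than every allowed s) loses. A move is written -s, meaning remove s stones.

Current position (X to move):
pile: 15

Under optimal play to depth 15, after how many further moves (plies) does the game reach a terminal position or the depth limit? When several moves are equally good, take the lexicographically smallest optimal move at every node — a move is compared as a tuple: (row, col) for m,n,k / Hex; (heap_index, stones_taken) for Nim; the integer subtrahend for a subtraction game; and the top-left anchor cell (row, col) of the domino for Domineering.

PV length from [15]: 10 plies

p1 X@[15]: -1[14]-1* -2[13]-1
p2 O@[14]: -1[13]-1 -2[12]+1*
p3 X@[12]: -1[11]-1* -2[10]-1
p4 O@[11]: -1[10]-1 -2[9]+1*
p5 X@[9]: -1[8]-1* -2[7]-1
p6 O@[8]: -1[7]-1 -2[6]+1*
p7 X@[6]: -1[5]-1* -2[4]-1
p8 O@[5]: -1[4]-1 -2[3]+1*
p9 X@[3]: -1[2]-1* -2[1]-1
p10 O@[2]: -1[1]-1 -2[0]+1*
p11 X@[0] terminal -1; root [15] d15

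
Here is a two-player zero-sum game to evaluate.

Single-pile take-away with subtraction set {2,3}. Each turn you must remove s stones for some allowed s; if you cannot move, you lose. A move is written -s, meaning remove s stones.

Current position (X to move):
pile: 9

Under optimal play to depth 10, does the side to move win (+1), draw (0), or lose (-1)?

value(9, X) = +1

p1 X@[9]: -2[7]-1 -3[6]+1*
p2 O@[6]: -2[4]-1* -3[3]-1
p3 X@[4]: -2[2]-1 -3[1]+1*
p4 O@[1] terminal -1; root [9] d10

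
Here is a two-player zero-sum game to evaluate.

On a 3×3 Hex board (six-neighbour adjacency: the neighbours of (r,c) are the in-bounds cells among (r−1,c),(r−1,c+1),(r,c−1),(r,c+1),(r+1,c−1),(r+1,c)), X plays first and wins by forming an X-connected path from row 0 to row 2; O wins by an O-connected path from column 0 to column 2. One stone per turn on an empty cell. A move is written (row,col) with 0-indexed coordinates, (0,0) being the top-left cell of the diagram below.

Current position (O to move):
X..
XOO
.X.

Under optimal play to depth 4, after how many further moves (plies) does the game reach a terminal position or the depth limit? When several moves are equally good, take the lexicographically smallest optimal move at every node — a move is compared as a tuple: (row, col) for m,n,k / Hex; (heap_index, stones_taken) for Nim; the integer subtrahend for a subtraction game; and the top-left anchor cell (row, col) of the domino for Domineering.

ply 1, O at X../XOO/.X. | (0,1)=-1→XO./XOO/.X.; (0,2)=-1→X.O/XOO/.X.; (2,0)=+1→X../XOO/OX.*; (2,2)=-1→X../XOO/.XO
ply 2: X../XOO/OX. is terminal -1 (X); from X../XOO/.X. depth 4

PV length from [X../XOO/.X.]: 1 ply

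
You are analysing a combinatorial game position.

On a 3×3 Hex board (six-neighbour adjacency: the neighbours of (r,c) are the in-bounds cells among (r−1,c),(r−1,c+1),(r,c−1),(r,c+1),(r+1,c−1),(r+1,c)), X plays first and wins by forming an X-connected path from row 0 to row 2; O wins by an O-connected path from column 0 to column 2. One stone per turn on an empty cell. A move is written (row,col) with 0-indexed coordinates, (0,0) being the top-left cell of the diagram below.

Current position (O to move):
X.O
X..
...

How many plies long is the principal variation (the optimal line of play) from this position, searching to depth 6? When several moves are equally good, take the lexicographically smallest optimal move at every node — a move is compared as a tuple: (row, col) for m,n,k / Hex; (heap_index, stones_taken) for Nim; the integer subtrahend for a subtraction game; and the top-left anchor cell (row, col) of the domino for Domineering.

PV length from [X.O/X../...]: 3 plies

p1 O@[X.O/X../...]: (0,1)[XOO/X../...]-1 (1,1)[X.O/XO./...]-1 (1,2)[X.O/X.O/...]-1 (2,0)[X.O/X../O..]+1* (2,1)[X.O/X../.O.]-1 (2,2)[X.O/X../..O]-1
p2 X@[X.O/X../O..]: (0,1)[XXO/X../O..]-1* (1,1)[X.O/XX./O..]-1 (1,2)[X.O/X.X/O..]-1 (2,1)[X.O/X../OX.]-1 (2,2)[X.O/X../O.X]-1
p3 O@[XXO/X../O..]: (1,1)[XXO/XO./O..]+1* (1,2)[XXO/X.O/O..]+1 (2,1)[XXO/X../OO.]+1 (2,2)[XXO/X../O.O]+1
p4 X@[XXO/XO./O..] terminal -1; root [X.O/X../...] d6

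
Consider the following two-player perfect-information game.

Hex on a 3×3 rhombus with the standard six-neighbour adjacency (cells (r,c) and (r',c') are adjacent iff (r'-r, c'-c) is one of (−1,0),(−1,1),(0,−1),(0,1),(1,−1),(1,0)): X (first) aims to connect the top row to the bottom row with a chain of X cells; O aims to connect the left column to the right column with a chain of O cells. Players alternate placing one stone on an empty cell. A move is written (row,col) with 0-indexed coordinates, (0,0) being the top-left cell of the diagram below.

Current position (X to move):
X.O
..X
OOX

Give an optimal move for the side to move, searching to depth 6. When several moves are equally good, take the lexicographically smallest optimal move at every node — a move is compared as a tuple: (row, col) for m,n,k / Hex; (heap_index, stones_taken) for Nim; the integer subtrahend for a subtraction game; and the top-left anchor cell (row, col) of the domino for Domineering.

ply 1, X at X.O/..X/OOX | (0,1)=-1→XXO/..X/OOX; (1,0)=-1→X.O/X.X/OOX; (1,1)=+1→X.O/.XX/OOX*
ply 2, O at X.O/.XX/OOX | (0,1)=-1→XOO/.XX/OOX*; (1,0)=-1→X.O/OXX/OOX
ply 3, X at XOO/.XX/OOX | (1,0)=+1→XOO/XXX/OOX*
ply 4: XOO/XXX/OOX is terminal -1 (O); from X.O/..X/OOX depth 6

X's best at [X.O/..X/OOX]: (1,1)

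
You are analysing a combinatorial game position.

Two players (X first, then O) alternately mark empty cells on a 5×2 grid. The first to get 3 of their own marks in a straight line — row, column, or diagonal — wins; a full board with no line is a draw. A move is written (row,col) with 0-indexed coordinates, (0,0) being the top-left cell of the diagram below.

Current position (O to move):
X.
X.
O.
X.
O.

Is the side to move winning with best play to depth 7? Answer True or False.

O winning at [X./X./O./X./O.]: False

ply 1, O at X./X./O./X./O. | (0,1)=+0→XO/X./O./X./O.*; (1,1)=+0→X./XO/O./X./O.; (2,1)=+0→X./X./OO/X./O.; (3,1)=+0→X./X./O./XO/O.; (4,1)=+0→X./X./O./X./OO
ply 2, X at XO/X./O./X./O. | (1,1)=+0→XO/XX/O./X./O.*; (2,1)=+0→XO/X./OX/X./O.; (3,1)=+0→XO/X./O./XX/O.; (4,1)=+0→XO/X./O./X./OX
ply 3, O at XO/XX/O./X./O. | (2,1)=+0→XO/XX/OO/X./O.*; (3,1)=+0→XO/XX/O./XO/O.; (4,1)=+0→XO/XX/O./X./OO
ply 4, X at XO/XX/OO/X./O. | (3,1)=+0→XO/XX/OO/XX/O.*; (4,1)=+0→XO/XX/OO/X./OX
ply 5, O at XO/XX/OO/XX/O. | (4,1)=+0→XO/XX/OO/XX/OO*
ply 6: XO/XX/OO/XX/OO is terminal +0 (X); from X./X./O./X./O. depth 7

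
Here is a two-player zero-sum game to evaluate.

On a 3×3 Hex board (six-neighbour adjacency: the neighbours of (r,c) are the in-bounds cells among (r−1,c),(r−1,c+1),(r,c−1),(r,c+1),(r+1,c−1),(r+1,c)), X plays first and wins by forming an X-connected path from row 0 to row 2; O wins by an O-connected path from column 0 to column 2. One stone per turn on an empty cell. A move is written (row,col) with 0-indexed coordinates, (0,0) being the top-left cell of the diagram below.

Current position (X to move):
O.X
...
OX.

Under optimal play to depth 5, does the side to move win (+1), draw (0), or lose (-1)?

value(O.X/.../OX., X) = +1

[O.X/.../OX.] X move#1: (0,1):+1/OXX/.../OX.*, (1,0):+1/O.X/X../OX., (1,1):+1/O.X/.X./OX., (1,2):+1/O.X/..X/OX., (2,2):+1/O.X/.../OXX
[OXX/.../OX.] O move#2: (1,0):-1/OXX/O../OX.*, (1,1):-1/OXX/.O./OX., (1,2):-1/OXX/..O/OX., (2,2):-1/OXX/.../OXO
[OXX/O../OX.] X move#3: (1,1):+1/OXX/OX./OX.*, (1,2):+1/OXX/O.X/OX., (2,2):+1/OXX/O../OXX
[OXX/OX./OX.] end (terminal -1, O#4); searched O.X/.../OX. to 5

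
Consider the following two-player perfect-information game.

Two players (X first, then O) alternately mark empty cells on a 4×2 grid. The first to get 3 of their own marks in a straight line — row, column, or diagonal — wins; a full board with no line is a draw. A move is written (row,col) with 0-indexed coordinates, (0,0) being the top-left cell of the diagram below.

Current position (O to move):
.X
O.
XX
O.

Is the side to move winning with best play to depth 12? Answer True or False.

[.X/O./XX/O.] O move#1: (0,0):-1/OX/O./XX/O., (1,1):+0/.X/OO/XX/O.*, (3,1):-1/.X/O./XX/OO
[.X/OO/XX/O.] X move#2: (0,0):+0/XX/OO/XX/O.*, (3,1):+0/.X/OO/XX/OX
[XX/OO/XX/O.] O move#3: (3,1):+0/XX/OO/XX/OO*
[XX/OO/XX/OO] end (terminal +0, X#4); searched .X/O./XX/O. to 12

O winning at [.X/O./XX/O.]: False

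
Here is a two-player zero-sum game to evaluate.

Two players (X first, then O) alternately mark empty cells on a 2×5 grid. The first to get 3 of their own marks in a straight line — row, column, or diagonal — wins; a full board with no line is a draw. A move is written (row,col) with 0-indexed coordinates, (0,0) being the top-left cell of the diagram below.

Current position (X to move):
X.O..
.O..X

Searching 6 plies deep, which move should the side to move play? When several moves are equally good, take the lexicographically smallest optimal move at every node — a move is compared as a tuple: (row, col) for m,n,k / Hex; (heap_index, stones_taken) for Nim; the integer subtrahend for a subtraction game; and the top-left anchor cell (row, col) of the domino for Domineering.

p1 X@[X.O../.O..X]: (0,1)[XXO../.O..X]-1 (0,3)[X.OX./.O..X]-1 (0,4)[X.O.X/.O..X]-1 (1,0)[X.O../XO..X]-1 (1,2)[X.O../.OX.X]+0* (1,3)[X.O../.O.XX]-1
p2 O@[X.O../.OX.X]: (0,1)[XOO../.OX.X]-1 (0,3)[X.OO./.OX.X]-1 (0,4)[X.O.O/.OX.X]-1 (1,0)[X.O../OOX.X]-1 (1,3)[X.O../.OXOX]+0*
p3 X@[X.O../.OXOX]: (0,1)[XXO../.OXOX]+0* (0,3)[X.OX./.OXOX]+0 (0,4)[X.O.X/.OXOX]+0 (1,0)[X.O../XOXOX]-1
p4 O@[XXO../.OXOX]: (0,3)[XXOO./.OXOX]+0* (0,4)[XXO.O/.OXOX]+0 (1,0)[XXO../OOXOX]+0
p5 X@[XXOO./.OXOX]: (0,4)[XXOOX/.OXOX]+0* (1,0)[XXOO./XOXOX]-1
p6 O@[XXOOX/.OXOX]: (1,0)[XXOOX/OOXOX]+0*
p7 X@[XXOOX/OOXOX] terminal +0; root [X.O../.O..X] d6

X's best at [X.O../.O..X]: (1,2)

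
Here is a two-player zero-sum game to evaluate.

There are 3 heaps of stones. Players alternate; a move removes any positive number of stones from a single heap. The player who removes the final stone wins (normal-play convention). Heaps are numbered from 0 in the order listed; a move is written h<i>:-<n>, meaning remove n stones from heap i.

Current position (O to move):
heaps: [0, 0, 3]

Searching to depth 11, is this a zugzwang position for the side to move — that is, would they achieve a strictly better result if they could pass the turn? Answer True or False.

ply 1, O at (0,0,3) | h2:-1=-1→(0,0,2); h2:-2=-1→(0,0,1); h2:-3=+1→(0,0,0)*
ply 2: (0,0,0) is terminal -1 (X); from (0,0,3) depth 11
suppose O passes — search the same position with X to move:
pass> ply 1, X at (0,0,3) | h2:-1=-1→(0,0,2); h2:-2=-1→(0,0,1); h2:-3=+1→(0,0,0)*
pass> ply 2: (0,0,0) is terminal -1 (O); from (0,0,3) depth 11
for O: play +1, pass -1

zugzwang((0,0,3), O) = False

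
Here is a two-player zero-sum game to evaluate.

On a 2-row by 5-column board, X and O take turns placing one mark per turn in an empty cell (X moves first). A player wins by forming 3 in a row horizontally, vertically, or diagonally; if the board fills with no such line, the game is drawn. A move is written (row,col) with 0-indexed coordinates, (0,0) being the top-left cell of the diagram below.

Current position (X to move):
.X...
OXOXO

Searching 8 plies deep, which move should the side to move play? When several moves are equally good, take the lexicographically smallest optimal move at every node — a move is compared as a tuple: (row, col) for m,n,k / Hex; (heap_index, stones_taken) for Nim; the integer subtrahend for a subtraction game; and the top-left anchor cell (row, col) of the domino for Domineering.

ply 1, X at .X.../OXOXO | (0,0)=+0→XX.../OXOXO; (0,2)=+1→.XX../OXOXO*; (0,3)=+0→.X.X./OXOXO; (0,4)=+0→.X..X/OXOXO
ply 2, O at .XX../OXOXO | (0,0)=-1→OXX../OXOXO*; (0,3)=-1→.XXO./OXOXO; (0,4)=-1→.XX.O/OXOXO
ply 3, X at OXX../OXOXO | (0,3)=+1→OXXX./OXOXO*; (0,4)=+0→OXX.X/OXOXO
ply 4: OXXX./OXOXO is terminal -1 (O); from .X.../OXOXO depth 8

X's best at [.X.../OXOXO]: (0,2)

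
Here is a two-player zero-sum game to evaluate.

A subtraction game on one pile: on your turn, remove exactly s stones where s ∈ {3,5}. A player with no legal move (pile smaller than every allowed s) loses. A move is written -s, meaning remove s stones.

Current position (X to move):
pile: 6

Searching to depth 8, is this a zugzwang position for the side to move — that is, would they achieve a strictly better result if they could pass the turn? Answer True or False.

zugzwang(6, X) = False

ply 1, X at 6 | -3=-1→3; -5=+1→1*
ply 2: 1 is terminal -1 (O); from 6 depth 8
if X skipped the turn, O would face:
~ ply 1, O at 6 | -3=-1→3; -5=+1→1*
~ ply 2: 1 is terminal -1 (X); from 6 depth 8
compare (X): move=+1 vs pass=-1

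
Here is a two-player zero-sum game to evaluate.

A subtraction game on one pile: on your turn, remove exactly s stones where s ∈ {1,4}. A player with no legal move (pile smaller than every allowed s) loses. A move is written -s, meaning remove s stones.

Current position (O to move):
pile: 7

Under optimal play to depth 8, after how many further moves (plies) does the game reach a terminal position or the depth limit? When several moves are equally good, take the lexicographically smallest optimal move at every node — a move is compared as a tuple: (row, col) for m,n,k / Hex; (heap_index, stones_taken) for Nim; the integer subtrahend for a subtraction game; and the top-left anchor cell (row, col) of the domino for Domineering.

[7] O move#1: -1:-1/6*, -4:-1/3
[6] X move#2: -1:+1/5*, -4:+1/2
[5] O move#3: -1:-1/4*, -4:-1/1
[4] X move#4: -1:-1/3, -4:+1/0*
[0] end (terminal -1, O#5); searched 7 to 8

PV length from [7]: 4 plies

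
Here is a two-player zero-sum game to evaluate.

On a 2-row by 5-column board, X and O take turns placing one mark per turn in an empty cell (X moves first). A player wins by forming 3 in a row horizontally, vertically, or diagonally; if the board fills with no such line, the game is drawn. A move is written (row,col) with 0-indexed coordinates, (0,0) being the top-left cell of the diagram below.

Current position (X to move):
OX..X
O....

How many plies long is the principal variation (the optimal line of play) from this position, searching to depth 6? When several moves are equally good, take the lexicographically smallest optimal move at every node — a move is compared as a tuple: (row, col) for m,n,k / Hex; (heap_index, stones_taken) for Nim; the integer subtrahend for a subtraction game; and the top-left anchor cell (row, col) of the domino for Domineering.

[OX..X/O....] X move#1: (0,2):+0/OXX.X/O....*, (0,3):+0/OX.XX/O...., (1,1):+0/OX..X/OX..., (1,2):+0/OX..X/O.X.., (1,3):+0/OX..X/O..X., (1,4):+0/OX..X/O...X
[OXX.X/O....] O move#2: (0,3):+0/OXXOX/O....*, (1,1):-1/OXX.X/OO..., (1,2):-1/OXX.X/O.O.., (1,3):-1/OXX.X/O..O., (1,4):-1/OXX.X/O...O
[OXXOX/O....] X move#3: (1,1):+0/OXXOX/OX...*, (1,2):+0/OXXOX/O.X.., (1,3):+0/OXXOX/O..X., (1,4):+0/OXXOX/O...X
[OXXOX/OX...] O move#4: (1,2):+0/OXXOX/OXO..*, (1,3):+0/OXXOX/OX.O., (1,4):+0/OXXOX/OX..O
[OXXOX/OXO..] X move#5: (1,3):+0/OXXOX/OXOX.*, (1,4):+0/OXXOX/OXO.X
[OXXOX/OXOX.] O move#6: (1,4):+0/OXXOX/OXOXO*
[OXXOX/OXOXO] end (terminal +0, X#7); searched OX..X/O.... to 6

PV length from [OX..X/O....]: 6 plies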